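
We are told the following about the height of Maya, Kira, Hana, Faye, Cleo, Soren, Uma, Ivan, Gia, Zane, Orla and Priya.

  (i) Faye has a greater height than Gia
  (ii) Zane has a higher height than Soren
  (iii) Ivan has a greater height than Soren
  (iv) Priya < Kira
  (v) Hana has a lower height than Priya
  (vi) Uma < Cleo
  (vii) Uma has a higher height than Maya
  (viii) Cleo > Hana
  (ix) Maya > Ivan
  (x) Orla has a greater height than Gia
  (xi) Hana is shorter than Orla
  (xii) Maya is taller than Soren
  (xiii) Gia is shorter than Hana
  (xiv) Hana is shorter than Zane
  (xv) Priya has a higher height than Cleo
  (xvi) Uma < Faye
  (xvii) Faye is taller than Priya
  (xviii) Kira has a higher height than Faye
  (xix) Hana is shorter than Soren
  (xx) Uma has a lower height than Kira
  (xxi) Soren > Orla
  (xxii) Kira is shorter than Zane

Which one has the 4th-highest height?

The consecutive relations fix a unique order: Gia < Hana < Orla < Soren < Ivan < Maya < Uma < Cleo < Priya < Faye < Kira < Zane.
The 4th largest is Priya.

Priya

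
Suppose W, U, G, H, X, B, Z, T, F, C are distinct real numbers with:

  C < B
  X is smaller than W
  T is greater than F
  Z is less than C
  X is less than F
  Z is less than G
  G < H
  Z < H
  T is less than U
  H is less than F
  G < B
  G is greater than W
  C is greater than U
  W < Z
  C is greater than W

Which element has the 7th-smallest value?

T

Chaining the given pairs: X < W < Z < G < H < F < T < U < C < B.
The 7th smallest is T.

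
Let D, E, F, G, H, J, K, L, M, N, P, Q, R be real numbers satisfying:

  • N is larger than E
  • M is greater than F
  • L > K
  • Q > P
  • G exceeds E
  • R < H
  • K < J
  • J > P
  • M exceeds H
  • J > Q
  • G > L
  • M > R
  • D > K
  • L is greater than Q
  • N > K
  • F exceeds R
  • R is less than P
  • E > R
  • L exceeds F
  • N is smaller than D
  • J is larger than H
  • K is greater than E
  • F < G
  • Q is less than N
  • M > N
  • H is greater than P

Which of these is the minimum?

Chaining upward from R: directly above it, E, P, H, F, M; then Q, K, J, L, N, G; then D.
That covers every other element, and nothing is given below R, so R is the minimum.

R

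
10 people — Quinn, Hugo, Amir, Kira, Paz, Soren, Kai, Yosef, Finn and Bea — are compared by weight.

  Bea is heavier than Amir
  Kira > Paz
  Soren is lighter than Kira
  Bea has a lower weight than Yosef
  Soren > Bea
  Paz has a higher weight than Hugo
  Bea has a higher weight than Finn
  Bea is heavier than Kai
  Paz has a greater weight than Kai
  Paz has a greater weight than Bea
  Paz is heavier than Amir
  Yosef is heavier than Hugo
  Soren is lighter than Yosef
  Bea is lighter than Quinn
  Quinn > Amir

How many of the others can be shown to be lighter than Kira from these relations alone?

The elements the relations force below Kira are Finn, Hugo, Amir, Kai, Bea, Soren, Paz — no chain reaches any other.
That is 7.

7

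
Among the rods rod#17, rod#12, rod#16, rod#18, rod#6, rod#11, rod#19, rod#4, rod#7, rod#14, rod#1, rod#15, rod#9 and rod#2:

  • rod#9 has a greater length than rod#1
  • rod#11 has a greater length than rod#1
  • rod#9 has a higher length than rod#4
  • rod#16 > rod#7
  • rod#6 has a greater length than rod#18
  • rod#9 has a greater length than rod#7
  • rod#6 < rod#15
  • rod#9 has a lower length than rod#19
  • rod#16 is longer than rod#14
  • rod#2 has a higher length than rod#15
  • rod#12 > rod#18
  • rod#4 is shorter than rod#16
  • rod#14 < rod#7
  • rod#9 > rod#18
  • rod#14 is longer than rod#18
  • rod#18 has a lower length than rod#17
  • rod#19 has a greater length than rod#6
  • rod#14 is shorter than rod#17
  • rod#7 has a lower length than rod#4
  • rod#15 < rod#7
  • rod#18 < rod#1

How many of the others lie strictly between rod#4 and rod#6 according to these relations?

The relations place rod#6 below rod#4. An element lies strictly between them when it is forced above rod#6 and also forced below rod#4.
Above rod#6: {rod#15, rod#7, rod#2, rod#9, rod#19, rod#16}. Below rod#4: {rod#18, rod#14, rod#15, rod#7}.
Intersection: {rod#15, rod#7} — 2.

2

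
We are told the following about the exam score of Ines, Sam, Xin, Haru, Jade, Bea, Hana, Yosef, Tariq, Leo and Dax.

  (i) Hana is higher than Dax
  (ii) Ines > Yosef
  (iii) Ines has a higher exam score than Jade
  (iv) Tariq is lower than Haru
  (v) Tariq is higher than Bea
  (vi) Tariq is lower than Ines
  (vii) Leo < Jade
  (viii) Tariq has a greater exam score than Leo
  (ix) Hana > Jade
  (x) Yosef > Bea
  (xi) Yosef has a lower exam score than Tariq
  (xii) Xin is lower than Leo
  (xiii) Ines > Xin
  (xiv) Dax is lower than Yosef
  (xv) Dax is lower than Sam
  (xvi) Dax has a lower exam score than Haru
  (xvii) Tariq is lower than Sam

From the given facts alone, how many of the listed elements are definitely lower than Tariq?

5

The elements the relations force below Tariq are Xin, Bea, Dax, Leo, Yosef — no chain reaches any other.
That is 5.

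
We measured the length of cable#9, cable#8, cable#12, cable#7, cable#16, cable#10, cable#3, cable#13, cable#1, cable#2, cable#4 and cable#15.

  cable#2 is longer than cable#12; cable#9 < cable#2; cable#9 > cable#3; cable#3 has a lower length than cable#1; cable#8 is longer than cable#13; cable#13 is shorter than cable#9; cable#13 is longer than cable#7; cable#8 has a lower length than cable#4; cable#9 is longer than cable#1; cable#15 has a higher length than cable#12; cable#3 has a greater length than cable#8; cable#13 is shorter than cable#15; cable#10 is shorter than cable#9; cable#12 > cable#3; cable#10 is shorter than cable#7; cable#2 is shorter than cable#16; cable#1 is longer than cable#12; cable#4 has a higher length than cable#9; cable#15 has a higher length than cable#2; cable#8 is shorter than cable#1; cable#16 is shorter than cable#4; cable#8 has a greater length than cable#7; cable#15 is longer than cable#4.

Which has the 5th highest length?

Piecing the relations together gives one ordering: cable#10 < cable#7 < cable#13 < cable#8 < cable#3 < cable#12 < cable#1 < cable#9 < cable#2 < cable#16 < cable#4 < cable#15.
Counting 5 from the largest end gives cable#9.

cable#9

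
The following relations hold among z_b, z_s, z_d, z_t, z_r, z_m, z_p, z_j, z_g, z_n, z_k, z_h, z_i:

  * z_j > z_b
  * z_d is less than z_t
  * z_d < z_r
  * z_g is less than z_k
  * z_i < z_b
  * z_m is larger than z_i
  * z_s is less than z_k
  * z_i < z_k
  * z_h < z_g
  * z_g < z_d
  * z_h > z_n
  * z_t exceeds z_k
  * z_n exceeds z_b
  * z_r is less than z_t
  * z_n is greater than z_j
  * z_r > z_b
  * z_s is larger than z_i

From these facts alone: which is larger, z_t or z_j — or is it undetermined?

z_t

Following the relations from z_j: z_j < z_n < z_h < z_g < z_d < z_r < z_t.
So z_t is larger.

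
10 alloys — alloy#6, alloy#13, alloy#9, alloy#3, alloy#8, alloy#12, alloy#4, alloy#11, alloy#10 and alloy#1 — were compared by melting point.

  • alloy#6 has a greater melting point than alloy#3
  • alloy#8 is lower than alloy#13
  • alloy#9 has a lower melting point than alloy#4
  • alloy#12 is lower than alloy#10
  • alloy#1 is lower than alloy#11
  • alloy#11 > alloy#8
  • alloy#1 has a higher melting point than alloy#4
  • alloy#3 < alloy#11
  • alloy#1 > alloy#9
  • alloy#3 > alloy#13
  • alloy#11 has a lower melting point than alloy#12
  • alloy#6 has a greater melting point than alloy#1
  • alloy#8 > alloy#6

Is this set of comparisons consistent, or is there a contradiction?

inconsistent

We have alloy#3 < alloy#6 stated directly, yet also alloy#6 < alloy#8 < alloy#13 < alloy#3 by chaining the others — so alloy#6 < alloy#3. Contradiction.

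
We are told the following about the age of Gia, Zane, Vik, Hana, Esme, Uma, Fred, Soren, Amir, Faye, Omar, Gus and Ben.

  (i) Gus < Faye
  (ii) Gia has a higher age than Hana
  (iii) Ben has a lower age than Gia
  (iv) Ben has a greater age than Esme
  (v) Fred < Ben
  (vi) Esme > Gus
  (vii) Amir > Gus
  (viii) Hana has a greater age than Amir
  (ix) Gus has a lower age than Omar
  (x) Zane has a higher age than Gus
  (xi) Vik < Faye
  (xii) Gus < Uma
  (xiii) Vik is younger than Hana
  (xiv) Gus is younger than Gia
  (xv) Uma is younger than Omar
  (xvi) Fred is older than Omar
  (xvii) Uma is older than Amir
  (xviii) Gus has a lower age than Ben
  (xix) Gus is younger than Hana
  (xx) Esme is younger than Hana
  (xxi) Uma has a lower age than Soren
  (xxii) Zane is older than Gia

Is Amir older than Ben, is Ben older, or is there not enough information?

Ben

Amir < Uma < Omar < Fred < Ben, by transitivity through Uma, Omar, Fred.
So Ben is older.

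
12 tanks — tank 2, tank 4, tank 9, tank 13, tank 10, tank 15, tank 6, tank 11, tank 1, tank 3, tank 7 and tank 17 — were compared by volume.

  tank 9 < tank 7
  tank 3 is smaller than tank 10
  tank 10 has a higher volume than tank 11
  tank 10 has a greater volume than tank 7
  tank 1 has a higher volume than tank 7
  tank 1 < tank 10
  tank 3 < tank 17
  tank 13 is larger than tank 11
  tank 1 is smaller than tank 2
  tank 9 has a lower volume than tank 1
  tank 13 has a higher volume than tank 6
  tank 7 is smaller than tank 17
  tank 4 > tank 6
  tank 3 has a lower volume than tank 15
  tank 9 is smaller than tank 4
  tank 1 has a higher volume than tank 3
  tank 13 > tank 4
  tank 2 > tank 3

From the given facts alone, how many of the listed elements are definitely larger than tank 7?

Directly above tank 7: tank 1, tank 17, tank 10.
One step further: tank 2 (4 so far).
No other element is forced above tank 7 by the given relations, so the count is 4.

4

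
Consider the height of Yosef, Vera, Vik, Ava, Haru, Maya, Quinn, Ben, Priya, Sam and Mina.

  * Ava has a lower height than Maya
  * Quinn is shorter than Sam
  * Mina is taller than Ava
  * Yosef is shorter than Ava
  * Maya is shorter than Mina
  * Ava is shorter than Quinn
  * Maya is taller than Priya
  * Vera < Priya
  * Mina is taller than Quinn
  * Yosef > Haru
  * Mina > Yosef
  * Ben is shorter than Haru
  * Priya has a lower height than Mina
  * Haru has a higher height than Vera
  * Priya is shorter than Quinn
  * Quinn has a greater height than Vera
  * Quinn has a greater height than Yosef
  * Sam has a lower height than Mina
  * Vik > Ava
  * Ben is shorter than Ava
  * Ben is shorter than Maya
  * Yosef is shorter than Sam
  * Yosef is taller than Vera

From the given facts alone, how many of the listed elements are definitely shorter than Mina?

From Mina the given relations immediately reach Yosef, Ava, Priya, Quinn, Sam, Maya.
From those, Vera, Ben, Haru — 9 in total.
Nothing else is reachable below Mina; 9 in all.

9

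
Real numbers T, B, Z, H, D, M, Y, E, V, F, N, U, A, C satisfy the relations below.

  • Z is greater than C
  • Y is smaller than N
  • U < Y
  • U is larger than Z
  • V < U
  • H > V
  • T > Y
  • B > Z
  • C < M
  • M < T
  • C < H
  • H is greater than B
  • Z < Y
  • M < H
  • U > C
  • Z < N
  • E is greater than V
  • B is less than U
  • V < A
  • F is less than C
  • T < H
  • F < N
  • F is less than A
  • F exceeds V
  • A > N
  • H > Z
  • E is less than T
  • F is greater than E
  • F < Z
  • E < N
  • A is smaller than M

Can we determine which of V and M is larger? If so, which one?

Chaining the given relations: V < E < F < C < Z < B < U < Y < N < A < M.
So M is larger.

M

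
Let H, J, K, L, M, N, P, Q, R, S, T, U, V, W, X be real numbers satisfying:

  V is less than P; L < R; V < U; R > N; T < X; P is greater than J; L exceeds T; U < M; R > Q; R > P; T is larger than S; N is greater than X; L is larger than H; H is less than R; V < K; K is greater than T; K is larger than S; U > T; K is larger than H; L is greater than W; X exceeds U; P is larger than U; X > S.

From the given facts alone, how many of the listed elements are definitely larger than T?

Directly above T: U, X, K, L.
One step further: M, N, P, R (8 so far).
No other element is forced above T by the given relations, so the count is 8.

8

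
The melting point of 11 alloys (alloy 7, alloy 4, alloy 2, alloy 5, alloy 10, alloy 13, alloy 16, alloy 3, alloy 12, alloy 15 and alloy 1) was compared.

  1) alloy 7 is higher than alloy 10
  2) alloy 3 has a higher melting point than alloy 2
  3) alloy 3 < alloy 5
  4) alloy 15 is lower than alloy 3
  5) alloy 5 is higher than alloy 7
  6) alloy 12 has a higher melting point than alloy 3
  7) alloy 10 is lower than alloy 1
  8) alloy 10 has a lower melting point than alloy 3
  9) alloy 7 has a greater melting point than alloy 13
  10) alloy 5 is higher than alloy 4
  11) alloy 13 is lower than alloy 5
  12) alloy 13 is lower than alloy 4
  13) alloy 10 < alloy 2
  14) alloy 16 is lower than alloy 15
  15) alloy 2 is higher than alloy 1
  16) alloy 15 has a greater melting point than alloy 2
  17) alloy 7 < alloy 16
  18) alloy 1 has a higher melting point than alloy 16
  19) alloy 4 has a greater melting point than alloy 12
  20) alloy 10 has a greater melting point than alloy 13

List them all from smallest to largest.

alloy 13 < alloy 10 < alloy 7 < alloy 16 < alloy 1 < alloy 2 < alloy 15 < alloy 3 < alloy 12 < alloy 4 < alloy 5

The consecutive links are each given: alloy 13 < alloy 10; alloy 10 < alloy 7; alloy 7 < alloy 16; alloy 16 < alloy 1; alloy 1 < alloy 2; alloy 2 < alloy 15; alloy 15 < alloy 3; alloy 3 < alloy 12; alloy 12 < alloy 4; alloy 4 < alloy 5.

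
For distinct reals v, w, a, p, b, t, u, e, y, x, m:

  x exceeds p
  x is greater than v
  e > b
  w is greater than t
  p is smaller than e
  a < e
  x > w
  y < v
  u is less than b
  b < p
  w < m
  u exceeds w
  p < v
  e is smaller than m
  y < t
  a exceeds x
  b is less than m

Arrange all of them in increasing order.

Nothing is placed below y, so it is least; from there y < t; t < w; w < u; u < b; b < p; p < v; v < x; x < a; a < e; e < m, each given directly.

y < t < w < u < b < p < v < x < a < e < m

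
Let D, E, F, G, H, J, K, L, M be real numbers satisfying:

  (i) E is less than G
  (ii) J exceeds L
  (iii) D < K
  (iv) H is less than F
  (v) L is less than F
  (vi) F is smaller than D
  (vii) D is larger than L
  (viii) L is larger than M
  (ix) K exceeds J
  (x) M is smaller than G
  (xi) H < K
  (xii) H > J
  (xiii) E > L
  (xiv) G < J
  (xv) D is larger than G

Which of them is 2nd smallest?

Piecing the relations together gives one ordering: M < L < E < G < J < H < F < D < K.
Counting 2 from the smallest end gives L.

L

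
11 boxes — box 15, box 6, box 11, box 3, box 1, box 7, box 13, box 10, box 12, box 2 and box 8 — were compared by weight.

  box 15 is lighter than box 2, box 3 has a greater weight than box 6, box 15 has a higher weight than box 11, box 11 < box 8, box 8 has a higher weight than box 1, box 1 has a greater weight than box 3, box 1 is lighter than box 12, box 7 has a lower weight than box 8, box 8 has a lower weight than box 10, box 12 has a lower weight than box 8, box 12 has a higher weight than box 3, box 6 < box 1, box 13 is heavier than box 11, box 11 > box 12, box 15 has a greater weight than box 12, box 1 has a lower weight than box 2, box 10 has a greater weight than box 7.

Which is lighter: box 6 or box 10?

box 6

The relevant relations are box 6 < box 3; box 3 < box 1; box 1 < box 12; box 12 < box 11; box 11 < box 8; box 8 < box 10.
Chaining these gives box 6 < box 3 < box 1 < box 12 < box 11 < box 8 < box 10.
So box 6 < box 10; box 6 is the lighter of the two.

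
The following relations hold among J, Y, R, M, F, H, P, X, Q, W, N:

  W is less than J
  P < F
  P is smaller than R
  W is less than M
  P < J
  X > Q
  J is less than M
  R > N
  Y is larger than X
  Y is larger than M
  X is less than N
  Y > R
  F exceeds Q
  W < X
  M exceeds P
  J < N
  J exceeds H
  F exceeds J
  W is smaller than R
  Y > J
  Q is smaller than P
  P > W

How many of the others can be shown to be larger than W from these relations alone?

8

Directly above W: P, J, X, M, R.
One step further: N, F, Y (8 so far).
Nothing else is reachable above W; 8 in all.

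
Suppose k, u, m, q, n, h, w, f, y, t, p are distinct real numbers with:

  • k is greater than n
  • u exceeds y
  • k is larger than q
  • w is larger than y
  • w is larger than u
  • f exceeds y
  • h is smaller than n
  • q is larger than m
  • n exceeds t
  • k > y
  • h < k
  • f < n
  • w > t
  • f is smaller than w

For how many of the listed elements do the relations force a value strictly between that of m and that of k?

The relations place m below k. An element lies strictly between them when it is forced above m and also forced below k.
Above m: {q}. Below k: {y, h, q, t, f, n}.
Intersection: {q} — 1.

1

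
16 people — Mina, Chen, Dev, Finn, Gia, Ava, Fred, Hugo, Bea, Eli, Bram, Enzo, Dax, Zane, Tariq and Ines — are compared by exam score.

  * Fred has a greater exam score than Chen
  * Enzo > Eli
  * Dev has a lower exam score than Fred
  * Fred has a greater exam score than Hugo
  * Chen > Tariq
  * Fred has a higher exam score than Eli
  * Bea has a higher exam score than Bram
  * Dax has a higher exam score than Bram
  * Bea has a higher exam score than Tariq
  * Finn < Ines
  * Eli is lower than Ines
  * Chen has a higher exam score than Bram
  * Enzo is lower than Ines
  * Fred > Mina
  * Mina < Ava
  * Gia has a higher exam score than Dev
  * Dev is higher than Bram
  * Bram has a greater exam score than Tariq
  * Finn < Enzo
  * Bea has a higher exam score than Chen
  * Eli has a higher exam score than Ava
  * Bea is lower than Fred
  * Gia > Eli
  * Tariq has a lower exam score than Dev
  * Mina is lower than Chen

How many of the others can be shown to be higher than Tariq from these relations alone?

7

From Tariq the given relations immediately reach Bram, Dev, Chen, Bea.
From those, Dax, Gia, Fred — 7 in total.
No other element is forced above Tariq by the given relations, so the count is 7.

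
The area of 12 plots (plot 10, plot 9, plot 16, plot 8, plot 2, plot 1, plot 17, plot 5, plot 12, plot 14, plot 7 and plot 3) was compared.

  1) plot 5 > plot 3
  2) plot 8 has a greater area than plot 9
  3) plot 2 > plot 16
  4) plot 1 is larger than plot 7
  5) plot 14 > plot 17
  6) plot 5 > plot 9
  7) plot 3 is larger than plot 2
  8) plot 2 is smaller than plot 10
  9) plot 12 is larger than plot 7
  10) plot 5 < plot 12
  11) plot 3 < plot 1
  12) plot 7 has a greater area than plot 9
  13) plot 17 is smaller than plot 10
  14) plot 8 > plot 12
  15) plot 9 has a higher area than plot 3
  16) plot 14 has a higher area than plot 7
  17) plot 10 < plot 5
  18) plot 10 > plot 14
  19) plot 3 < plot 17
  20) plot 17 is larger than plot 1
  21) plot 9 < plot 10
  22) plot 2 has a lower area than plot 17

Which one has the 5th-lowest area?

plot 7

Chaining the given pairs: plot 16 < plot 2 < plot 3 < plot 9 < plot 7 < plot 1 < plot 17 < plot 14 < plot 10 < plot 5 < plot 12 < plot 8.
The 5th smallest is plot 7.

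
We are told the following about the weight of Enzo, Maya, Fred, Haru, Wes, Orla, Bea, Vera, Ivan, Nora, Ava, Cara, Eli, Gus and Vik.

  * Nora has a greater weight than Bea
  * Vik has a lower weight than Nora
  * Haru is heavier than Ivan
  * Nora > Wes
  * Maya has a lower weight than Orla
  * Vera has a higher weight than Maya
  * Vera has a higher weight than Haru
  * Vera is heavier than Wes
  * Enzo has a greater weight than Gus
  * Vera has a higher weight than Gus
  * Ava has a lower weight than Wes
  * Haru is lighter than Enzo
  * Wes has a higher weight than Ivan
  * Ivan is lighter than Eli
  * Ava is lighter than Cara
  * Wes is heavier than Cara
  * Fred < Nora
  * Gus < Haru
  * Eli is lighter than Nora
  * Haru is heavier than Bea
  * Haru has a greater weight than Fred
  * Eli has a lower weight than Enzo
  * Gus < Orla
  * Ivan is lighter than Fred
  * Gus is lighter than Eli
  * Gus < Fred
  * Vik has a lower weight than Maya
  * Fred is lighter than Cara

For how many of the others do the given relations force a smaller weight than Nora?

Directly below Nora: Fred, Eli, Bea, Wes, Vik.
One step further: Ivan, Gus, Ava, Cara (9 so far).
Nothing else is reachable below Nora; 9 in all.

9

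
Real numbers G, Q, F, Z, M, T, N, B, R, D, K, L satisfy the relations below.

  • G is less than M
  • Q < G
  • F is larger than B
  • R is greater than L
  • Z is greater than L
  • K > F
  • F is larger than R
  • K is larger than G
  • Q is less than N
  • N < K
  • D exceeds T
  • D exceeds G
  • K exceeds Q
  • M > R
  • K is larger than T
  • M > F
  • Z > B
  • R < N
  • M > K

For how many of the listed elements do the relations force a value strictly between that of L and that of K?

3

The relations place L below K. An element lies strictly between them when it is forced above L and also forced below K.
Above L: {R, N, F, M, Z}. Below K: {Q, G, R, T, N, B, F}.
Intersection: {R, N, F} — 3.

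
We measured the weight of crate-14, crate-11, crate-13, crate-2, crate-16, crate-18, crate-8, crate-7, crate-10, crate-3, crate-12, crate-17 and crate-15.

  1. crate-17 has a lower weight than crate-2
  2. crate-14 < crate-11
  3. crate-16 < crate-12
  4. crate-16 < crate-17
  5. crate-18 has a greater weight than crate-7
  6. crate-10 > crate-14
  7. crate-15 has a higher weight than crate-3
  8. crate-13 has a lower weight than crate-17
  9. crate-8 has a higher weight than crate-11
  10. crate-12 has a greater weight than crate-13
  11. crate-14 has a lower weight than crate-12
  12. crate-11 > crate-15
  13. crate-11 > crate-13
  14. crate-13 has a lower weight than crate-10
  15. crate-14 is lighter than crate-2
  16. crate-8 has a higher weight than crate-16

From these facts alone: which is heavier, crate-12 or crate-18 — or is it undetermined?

undetermined

Following every chain through crate-18: below crate-18 we get crate-7.
crate-12 is not reached, and no chain runs the other way from crate-12 to crate-18.
So the given relations leave the order of crate-18 and crate-12 undetermined.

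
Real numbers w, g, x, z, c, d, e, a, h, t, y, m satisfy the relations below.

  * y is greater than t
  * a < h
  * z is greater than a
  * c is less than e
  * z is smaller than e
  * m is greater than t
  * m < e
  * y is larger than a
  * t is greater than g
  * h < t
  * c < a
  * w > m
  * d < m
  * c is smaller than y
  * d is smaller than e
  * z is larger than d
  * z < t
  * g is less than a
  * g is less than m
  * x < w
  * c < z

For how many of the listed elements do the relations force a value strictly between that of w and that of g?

Chaining upward from g reaches: a, h, z, t, m, y, e.
Chaining downward from w reaches: d, c, a, h, z, t, m, x.
Strictly between g and w are those in both lists: a, h, z, t, m — 5 elements.

5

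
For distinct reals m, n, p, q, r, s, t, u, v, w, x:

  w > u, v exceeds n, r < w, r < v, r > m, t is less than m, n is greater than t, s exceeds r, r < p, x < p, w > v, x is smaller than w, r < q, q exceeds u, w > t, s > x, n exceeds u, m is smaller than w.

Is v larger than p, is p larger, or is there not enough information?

Following every chain through p: below p we get t, x, m, r.
v is not reached, and no chain runs the other way from v to p.
So the given relations leave the order of p and v undetermined.

undetermined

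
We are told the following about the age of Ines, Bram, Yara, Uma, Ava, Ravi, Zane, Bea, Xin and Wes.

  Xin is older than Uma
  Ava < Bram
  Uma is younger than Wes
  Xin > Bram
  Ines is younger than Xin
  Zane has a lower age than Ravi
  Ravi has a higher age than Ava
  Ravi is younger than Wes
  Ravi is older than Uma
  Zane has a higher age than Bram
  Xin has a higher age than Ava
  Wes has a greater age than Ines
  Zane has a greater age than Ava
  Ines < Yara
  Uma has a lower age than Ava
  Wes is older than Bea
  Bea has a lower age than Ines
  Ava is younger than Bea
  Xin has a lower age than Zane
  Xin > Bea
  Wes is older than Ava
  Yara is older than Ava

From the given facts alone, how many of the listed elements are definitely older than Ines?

5

The elements the relations force above Ines are Yara, Xin, Zane, Ravi, Wes — no chain reaches any other.
That is 5.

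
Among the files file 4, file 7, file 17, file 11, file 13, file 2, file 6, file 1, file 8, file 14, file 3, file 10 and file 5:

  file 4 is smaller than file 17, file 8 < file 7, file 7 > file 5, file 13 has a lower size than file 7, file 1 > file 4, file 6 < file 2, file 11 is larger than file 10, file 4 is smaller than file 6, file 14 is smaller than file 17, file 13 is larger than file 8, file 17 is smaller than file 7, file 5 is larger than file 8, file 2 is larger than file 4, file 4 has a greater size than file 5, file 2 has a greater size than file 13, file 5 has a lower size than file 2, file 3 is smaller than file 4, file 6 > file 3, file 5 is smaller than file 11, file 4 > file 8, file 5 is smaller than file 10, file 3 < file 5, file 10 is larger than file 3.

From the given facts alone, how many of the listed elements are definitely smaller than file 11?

Directly below file 11: file 5, file 10.
One step further: file 3, file 8 (4 so far).
Nothing else is reachable below file 11; 4 in all.

4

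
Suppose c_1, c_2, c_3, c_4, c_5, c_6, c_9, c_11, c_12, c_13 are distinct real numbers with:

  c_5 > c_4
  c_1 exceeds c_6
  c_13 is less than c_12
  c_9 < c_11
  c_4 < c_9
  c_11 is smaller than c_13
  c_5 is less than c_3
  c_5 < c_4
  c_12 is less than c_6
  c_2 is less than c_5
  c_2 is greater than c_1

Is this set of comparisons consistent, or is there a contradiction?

Chaining the given relations yields c_4 < c_9 < c_11 < c_13 < c_12 < c_6 < c_1 < c_2 < c_5, so c_4 < c_5. But one relation states c_5 < c_4. These cannot both hold.

inconsistent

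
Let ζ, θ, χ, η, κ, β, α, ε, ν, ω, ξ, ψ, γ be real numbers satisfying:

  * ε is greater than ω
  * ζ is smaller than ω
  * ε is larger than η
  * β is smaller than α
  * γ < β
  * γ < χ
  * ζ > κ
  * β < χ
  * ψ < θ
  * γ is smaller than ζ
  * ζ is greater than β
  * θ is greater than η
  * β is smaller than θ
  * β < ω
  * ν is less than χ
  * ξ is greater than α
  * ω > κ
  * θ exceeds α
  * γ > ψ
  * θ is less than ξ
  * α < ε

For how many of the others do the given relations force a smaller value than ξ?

Directly below ξ: α, θ.
One step further: ψ, η, β (5 so far).
One step further: γ (6 so far).
No other element is forced below ξ by the given relations, so the count is 6.

6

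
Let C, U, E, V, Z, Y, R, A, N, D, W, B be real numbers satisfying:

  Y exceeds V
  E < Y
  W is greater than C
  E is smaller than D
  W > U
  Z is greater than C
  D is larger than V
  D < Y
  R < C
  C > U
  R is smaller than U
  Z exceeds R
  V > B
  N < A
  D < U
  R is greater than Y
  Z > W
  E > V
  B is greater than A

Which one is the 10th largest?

Piecing the relations together gives one ordering: N < A < B < V < E < D < Y < R < U < C < W < Z.
The 10th largest is B.

B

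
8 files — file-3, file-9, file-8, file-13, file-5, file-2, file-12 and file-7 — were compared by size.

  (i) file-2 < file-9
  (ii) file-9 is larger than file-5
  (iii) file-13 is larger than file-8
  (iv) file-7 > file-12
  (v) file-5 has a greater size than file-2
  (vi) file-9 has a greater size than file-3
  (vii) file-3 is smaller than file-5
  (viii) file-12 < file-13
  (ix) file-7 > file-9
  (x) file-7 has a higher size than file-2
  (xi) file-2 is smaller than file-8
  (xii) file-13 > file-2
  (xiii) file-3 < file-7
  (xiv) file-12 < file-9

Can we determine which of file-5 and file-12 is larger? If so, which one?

Following every chain through file-5: above file-5 we get file-9, file-7; below file-5 we get file-2, file-3.
file-12 is not reached, and no chain runs the other way from file-12 to file-5.
So the given relations leave the order of file-5 and file-12 undetermined.

undetermined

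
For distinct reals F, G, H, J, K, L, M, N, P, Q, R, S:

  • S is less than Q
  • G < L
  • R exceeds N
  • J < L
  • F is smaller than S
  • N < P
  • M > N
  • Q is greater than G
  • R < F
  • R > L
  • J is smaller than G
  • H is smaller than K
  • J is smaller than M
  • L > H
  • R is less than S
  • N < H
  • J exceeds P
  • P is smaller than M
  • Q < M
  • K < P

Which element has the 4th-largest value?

F

Piecing the relations together gives one ordering: N < H < K < P < J < G < L < R < F < S < Q < M.
Counting 4 from the largest end gives F.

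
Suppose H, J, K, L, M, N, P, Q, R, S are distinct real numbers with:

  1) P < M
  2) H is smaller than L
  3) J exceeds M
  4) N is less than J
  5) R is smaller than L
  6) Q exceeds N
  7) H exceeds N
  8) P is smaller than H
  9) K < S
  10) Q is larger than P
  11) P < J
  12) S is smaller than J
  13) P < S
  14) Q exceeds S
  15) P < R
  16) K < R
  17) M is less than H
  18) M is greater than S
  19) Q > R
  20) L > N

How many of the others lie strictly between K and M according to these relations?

Chaining upward from K reaches: S, R, Q, J, H, L.
Chaining downward from M reaches: P, S.
Strictly between K and M are those in both lists: S — 1 element.

1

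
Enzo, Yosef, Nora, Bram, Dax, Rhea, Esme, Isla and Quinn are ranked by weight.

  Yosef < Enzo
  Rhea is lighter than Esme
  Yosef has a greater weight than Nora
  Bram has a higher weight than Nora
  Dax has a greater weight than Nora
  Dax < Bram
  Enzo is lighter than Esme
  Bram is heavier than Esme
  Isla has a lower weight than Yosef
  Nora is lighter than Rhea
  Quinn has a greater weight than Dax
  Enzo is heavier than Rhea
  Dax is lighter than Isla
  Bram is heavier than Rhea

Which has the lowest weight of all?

Nora

Chaining upward from Nora: directly above it, Dax, Rhea, Yosef, Bram; then Isla, Enzo, Esme, Quinn.
That covers every other element, and nothing is given below Nora, so Nora is the lowest weight.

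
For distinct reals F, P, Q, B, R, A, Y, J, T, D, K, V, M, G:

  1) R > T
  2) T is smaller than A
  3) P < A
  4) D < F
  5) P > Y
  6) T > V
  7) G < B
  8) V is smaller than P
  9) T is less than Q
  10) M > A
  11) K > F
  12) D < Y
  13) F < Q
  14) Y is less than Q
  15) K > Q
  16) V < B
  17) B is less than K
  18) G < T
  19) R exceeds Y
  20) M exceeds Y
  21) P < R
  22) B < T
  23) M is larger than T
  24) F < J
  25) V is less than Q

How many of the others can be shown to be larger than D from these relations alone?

9

The elements the relations force above D are Y, F, P, A, Q, M, J, R, K — no chain reaches any other.
That is 9.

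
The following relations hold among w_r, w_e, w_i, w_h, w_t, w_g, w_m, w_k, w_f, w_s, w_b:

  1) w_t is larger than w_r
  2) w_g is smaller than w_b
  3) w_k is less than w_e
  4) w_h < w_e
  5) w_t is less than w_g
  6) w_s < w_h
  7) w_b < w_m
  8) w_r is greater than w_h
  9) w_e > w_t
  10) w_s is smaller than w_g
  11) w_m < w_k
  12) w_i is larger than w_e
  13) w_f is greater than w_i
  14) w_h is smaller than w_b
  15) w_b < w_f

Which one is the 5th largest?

w_m

Chaining the given pairs: w_s < w_h < w_r < w_t < w_g < w_b < w_m < w_k < w_e < w_i < w_f.
The 5th largest is w_m.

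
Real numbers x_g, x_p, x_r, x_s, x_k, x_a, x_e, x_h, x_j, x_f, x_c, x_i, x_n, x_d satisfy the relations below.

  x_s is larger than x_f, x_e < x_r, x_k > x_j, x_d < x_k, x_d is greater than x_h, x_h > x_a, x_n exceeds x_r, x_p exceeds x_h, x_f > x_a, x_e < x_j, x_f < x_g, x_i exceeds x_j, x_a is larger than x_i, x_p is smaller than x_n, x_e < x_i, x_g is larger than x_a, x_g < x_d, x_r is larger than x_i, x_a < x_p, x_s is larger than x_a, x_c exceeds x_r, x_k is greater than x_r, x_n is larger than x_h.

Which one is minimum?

Chaining upward from x_e: directly above it, x_j, x_i, x_r; then x_a, x_c, x_n, x_k; then x_h, x_f, x_g, x_p, x_s; then x_d.
That covers every other element, and nothing is given below x_e, so x_e is the minimum.

x_e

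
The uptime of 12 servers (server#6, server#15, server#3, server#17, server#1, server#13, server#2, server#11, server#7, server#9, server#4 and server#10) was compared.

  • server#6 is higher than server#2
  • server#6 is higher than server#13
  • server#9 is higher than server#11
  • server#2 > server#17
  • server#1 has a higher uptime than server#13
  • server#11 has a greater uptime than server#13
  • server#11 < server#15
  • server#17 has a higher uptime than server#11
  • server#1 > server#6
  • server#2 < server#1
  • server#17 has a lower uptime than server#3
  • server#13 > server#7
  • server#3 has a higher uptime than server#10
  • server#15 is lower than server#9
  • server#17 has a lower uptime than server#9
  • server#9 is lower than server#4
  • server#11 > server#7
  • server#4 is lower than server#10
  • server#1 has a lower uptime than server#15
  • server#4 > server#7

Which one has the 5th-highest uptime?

server#15

Chaining the given pairs: server#7 < server#13 < server#11 < server#17 < server#2 < server#6 < server#1 < server#15 < server#9 < server#4 < server#10 < server#3.
The 5th largest is server#15.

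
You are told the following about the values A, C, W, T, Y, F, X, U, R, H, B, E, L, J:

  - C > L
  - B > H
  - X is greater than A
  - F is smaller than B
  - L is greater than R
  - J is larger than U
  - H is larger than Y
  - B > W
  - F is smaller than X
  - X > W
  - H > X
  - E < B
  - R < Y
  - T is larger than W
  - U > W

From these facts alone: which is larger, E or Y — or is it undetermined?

Following every chain through E: above E we get B.
Y is not reached, and no chain runs the other way from Y to E.
So the given relations leave the order of E and Y undetermined.

undetermined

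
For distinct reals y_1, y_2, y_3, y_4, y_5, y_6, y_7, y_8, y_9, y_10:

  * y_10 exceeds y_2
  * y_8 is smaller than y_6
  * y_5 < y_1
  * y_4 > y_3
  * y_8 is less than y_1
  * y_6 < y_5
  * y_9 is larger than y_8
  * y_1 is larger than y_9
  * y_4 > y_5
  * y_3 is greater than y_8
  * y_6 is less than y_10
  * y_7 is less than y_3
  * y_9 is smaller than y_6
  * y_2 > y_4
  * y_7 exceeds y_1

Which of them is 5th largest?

y_7

Chaining the given pairs: y_8 < y_9 < y_6 < y_5 < y_1 < y_7 < y_3 < y_4 < y_2 < y_10.
Counting 5 from the largest end gives y_7.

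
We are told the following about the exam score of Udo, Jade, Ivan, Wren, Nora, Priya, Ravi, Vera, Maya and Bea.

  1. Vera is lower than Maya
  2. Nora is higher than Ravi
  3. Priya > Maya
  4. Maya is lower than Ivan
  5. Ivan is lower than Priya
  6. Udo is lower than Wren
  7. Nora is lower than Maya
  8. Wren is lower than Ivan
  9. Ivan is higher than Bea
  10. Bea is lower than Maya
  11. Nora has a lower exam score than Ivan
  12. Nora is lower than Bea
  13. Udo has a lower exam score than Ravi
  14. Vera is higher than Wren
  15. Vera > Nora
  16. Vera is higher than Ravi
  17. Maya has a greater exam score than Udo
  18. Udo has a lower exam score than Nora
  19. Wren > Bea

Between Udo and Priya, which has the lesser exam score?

Udo

Udo < Ravi and Ravi < Nora give Udo < Nora.
With Nora < Bea: Udo < Ravi < Nora < Bea.
Then Bea < Wren extends the chain to Wren.
With Wren < Vera: Udo < Ravi < Nora < Bea < Wren < Vera.
Then Vera < Maya extends the chain to Maya.
With Maya < Ivan: Udo < Ravi < Nora < Bea < Wren < Vera < Maya < Ivan.
With Ivan < Priya: Udo < Ravi < Nora < Bea < Wren < Vera < Maya < Ivan < Priya.
So Udo < Priya; Udo is the lower of the two.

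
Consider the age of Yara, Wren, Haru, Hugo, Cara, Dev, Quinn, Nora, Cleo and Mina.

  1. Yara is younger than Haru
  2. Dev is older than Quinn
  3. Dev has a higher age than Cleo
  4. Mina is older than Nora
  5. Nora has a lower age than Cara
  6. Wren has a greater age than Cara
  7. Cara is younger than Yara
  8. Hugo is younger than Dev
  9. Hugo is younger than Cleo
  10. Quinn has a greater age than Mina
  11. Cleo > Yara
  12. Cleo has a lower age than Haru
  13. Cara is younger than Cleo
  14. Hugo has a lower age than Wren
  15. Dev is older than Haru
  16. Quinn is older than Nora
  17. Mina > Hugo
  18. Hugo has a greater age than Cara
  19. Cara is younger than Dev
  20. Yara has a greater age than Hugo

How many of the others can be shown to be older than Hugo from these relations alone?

The elements the relations force above Hugo are Mina, Yara, Quinn, Cleo, Haru, Wren, Dev — no chain reaches any other.
That is 7.

7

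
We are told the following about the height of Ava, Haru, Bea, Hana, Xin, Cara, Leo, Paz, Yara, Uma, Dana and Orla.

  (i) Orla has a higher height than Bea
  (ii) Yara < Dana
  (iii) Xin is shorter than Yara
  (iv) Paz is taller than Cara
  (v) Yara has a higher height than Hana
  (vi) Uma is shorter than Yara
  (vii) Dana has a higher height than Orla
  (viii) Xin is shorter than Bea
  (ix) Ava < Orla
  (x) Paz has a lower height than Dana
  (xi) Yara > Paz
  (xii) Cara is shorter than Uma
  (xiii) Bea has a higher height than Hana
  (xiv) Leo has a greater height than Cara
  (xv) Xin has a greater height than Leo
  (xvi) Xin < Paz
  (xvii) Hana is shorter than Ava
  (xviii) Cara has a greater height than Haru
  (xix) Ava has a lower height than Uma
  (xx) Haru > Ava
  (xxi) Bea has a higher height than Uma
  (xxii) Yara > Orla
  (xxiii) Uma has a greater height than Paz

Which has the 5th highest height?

Uma

The consecutive relations fix a unique order: Hana < Ava < Haru < Cara < Leo < Xin < Paz < Uma < Bea < Orla < Yara < Dana.
Counting 5 from the largest end gives Uma.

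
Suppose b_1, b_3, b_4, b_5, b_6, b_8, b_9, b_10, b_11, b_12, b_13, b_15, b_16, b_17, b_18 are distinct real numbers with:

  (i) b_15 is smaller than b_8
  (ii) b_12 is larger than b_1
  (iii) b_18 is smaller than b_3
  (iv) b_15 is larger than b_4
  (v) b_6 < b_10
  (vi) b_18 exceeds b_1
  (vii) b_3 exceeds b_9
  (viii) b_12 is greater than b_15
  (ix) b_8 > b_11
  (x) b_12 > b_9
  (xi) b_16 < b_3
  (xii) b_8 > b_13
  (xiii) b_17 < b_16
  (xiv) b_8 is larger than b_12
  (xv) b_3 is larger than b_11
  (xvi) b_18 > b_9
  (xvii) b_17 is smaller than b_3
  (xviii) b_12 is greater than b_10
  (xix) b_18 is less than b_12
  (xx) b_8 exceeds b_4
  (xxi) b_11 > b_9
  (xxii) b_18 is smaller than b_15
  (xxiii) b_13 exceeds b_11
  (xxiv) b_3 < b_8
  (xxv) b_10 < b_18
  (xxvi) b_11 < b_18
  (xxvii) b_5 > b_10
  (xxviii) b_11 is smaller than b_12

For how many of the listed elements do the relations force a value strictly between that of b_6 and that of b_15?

2

Chaining upward from b_6 reaches: b_10, b_18, b_5, b_12, b_3, b_8.
Chaining downward from b_15 reaches: b_9, b_11, b_10, b_4, b_1, b_18.
Strictly between b_6 and b_15 are those in both lists: b_10, b_18 — 2 elements.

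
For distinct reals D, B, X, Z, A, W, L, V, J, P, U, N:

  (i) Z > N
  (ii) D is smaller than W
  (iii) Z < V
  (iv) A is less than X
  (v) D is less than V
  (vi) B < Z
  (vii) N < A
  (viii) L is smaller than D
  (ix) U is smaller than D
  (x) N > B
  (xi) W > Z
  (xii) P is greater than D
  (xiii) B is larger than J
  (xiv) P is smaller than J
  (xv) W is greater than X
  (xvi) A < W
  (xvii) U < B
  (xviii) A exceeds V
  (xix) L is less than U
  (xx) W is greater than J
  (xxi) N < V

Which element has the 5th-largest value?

Piecing the relations together gives one ordering: L < U < D < P < J < B < N < Z < V < A < X < W.
The 5th largest is Z.

Z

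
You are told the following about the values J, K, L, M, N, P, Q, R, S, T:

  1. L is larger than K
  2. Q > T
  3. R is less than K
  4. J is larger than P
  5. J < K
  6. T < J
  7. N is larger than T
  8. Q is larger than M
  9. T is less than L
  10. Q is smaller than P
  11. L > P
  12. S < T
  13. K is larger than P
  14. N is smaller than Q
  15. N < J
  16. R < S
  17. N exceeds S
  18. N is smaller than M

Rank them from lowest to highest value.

R < S < T < N < M < Q < P < J < K < L

The consecutive links are each given: R < S; S < T; T < N; N < M; M < Q; Q < P; P < J; J < K; K < L.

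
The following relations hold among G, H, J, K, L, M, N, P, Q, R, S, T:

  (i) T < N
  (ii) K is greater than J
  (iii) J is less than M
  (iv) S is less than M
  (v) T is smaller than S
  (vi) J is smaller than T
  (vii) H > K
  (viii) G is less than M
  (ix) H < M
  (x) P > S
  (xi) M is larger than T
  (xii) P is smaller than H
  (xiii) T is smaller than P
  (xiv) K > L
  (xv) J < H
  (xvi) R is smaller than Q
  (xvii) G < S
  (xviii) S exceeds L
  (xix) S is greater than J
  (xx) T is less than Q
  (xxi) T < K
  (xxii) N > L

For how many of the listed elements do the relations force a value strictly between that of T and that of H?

Chaining upward from T reaches: K, S, P, Q, M, N.
Chaining downward from H reaches: L, J, G, K, S, P.
Strictly between T and H are those in both lists: K, S, P — 3 elements.

3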